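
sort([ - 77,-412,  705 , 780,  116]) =[-412,-77,116,705,780 ]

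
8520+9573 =18093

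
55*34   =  1870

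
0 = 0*6265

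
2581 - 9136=- 6555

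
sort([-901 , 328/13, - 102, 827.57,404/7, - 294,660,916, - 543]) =[ - 901 , - 543, - 294, - 102, 328/13,  404/7, 660 , 827.57, 916 ] 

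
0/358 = 0 =0.00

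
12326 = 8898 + 3428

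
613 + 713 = 1326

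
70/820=7/82   =  0.09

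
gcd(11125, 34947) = 1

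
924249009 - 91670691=832578318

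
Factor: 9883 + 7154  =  3^3*631^1 = 17037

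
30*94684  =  2840520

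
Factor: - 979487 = - 131^1*7477^1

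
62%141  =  62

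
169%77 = 15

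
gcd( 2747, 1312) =41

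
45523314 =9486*4799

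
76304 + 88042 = 164346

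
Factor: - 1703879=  - 761^1*2239^1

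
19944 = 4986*4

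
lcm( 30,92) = 1380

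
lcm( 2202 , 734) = 2202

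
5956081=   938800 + 5017281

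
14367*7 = 100569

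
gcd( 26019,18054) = 531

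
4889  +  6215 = 11104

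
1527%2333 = 1527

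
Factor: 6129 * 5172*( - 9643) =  - 2^2*3^4*227^1*431^1*9643^1 = - 305675269884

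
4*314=1256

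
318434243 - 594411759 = - 275977516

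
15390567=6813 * 2259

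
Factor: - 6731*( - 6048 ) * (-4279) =-2^5*3^3*7^1*11^1*53^1 *127^1*389^1 = - 174194187552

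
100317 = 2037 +98280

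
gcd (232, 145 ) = 29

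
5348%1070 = 1068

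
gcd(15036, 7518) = 7518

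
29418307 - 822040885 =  - 792622578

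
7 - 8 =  - 1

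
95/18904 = 95/18904 = 0.01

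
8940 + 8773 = 17713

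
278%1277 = 278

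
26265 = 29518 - 3253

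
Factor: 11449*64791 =3^2*23^1*107^2*313^1= 741792159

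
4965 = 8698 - 3733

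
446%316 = 130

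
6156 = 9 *684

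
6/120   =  1/20 = 0.05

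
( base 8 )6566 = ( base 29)42o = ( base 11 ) 2653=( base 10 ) 3446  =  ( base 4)311312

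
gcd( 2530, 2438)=46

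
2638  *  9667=25501546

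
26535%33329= 26535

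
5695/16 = 5695/16 = 355.94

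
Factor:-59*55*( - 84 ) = 2^2*3^1*5^1 * 7^1*11^1  *59^1 = 272580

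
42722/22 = 21361/11 = 1941.91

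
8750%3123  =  2504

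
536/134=4 = 4.00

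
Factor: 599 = 599^1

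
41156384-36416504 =4739880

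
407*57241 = 23297087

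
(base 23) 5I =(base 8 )205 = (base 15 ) 8d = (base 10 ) 133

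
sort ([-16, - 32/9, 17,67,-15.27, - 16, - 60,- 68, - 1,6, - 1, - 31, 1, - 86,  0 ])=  [ - 86, - 68,-60, - 31, - 16, - 16, - 15.27, - 32/9, - 1, - 1, 0, 1,6, 17,  67 ] 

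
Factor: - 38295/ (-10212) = 15/4=2^( - 2)*3^1*5^1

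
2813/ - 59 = - 2813/59  =  - 47.68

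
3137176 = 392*8003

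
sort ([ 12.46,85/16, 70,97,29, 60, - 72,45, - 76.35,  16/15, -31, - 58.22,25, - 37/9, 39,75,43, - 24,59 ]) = [ - 76.35 , - 72, - 58.22 ,  -  31 , - 24, - 37/9,16/15,85/16,12.46,  25, 29,39,43, 45,59, 60,70,75, 97] 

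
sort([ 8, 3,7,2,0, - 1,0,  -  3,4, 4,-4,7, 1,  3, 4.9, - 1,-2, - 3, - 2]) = [ - 4, - 3, - 3 , - 2, - 2,  -  1, - 1,0, 0, 1,2,3,3, 4 , 4,4.9,7, 7, 8 ] 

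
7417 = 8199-782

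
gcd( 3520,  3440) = 80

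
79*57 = 4503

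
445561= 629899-184338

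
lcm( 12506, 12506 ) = 12506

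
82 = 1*82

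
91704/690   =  132 +104/115 = 132.90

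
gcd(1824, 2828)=4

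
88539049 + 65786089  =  154325138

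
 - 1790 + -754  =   - 2544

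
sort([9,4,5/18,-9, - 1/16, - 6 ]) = [ -9, - 6, - 1/16, 5/18,  4,  9]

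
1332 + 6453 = 7785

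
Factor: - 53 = -53^1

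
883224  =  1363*648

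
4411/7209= 4411/7209 = 0.61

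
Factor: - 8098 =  - 2^1*4049^1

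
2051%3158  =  2051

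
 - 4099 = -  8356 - - 4257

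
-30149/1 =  - 30149 = - 30149.00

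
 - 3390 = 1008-4398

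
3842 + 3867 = 7709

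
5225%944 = 505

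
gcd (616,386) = 2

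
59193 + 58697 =117890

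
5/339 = 5/339 = 0.01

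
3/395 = 3/395= 0.01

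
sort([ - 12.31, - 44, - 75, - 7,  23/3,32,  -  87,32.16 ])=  [-87, - 75, - 44, - 12.31, - 7,23/3, 32,  32.16] 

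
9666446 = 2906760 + 6759686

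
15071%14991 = 80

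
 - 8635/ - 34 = 8635/34 = 253.97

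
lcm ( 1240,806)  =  16120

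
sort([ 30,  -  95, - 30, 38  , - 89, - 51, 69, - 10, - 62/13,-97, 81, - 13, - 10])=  [ - 97, - 95, - 89, - 51,- 30, - 13, - 10, - 10 ,-62/13, 30, 38, 69, 81 ]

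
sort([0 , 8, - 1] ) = [ - 1,0,  8 ]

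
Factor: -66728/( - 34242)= 76/39 = 2^2*3^ ( - 1)*13^ ( - 1)*19^1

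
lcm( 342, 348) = 19836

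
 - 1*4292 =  - 4292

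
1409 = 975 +434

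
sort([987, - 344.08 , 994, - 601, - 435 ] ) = [-601, - 435,  -  344.08,987,994]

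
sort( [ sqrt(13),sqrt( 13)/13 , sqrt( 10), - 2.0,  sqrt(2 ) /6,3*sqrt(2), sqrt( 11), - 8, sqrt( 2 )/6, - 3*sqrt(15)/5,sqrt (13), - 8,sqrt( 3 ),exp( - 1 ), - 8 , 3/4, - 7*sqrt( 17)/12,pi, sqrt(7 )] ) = [ - 8, - 8,- 8, - 7*sqrt( 17 )/12, - 3*sqrt( 15)/5, - 2.0 , sqrt( 2)/6,sqrt(2)/6 , sqrt(13)/13,exp(-1), 3/4, sqrt(3),sqrt(7 ) , pi,sqrt( 10),sqrt ( 11 ) , sqrt( 13), sqrt(13 ), 3 * sqrt(2)] 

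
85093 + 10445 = 95538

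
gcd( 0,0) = 0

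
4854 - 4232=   622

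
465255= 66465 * 7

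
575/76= 7 + 43/76 = 7.57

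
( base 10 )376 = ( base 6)1424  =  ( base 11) 312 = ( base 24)FG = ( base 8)570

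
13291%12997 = 294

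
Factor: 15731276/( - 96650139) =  - 2^2* 3^( -1) * 11^1 * 47^1*7607^1*32216713^ (-1) 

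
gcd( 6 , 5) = 1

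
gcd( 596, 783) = 1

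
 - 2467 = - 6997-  - 4530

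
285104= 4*71276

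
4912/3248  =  1 + 104/203 = 1.51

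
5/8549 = 5/8549 = 0.00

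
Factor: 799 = 17^1*47^1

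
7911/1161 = 6+35/43 = 6.81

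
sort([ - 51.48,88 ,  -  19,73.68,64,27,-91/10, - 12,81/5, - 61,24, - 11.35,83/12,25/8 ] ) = [ - 61,-51.48, - 19 ,-12, - 11.35, - 91/10,25/8, 83/12, 81/5, 24,27,64, 73.68, 88 ]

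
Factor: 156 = 2^2*3^1*13^1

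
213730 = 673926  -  460196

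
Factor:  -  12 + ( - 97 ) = - 109^1= - 109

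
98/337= 98/337=0.29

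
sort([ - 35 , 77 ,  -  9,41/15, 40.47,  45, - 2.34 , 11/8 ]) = [-35, - 9,- 2.34, 11/8,41/15,40.47, 45 , 77] 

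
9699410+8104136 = 17803546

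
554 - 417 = 137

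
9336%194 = 24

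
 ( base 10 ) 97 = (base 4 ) 1201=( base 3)10121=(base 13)76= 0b1100001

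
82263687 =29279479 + 52984208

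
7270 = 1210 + 6060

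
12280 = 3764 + 8516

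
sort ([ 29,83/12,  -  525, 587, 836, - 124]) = [-525 , - 124,  83/12,29 , 587,  836]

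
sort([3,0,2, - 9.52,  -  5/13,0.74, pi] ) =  [  -  9.52, - 5/13, 0,  0.74,  2,3,pi ] 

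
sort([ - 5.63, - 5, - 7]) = [ - 7, - 5.63 ,  -  5] 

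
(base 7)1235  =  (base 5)3332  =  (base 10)467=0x1d3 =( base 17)1A8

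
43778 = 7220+36558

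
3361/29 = 115 +26/29=   115.90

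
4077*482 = 1965114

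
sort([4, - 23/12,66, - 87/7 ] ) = [-87/7, - 23/12,4,66 ] 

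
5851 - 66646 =  -  60795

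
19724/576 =4931/144 = 34.24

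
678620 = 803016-124396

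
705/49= 705/49= 14.39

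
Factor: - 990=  - 2^1*3^2*5^1*11^1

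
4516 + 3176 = 7692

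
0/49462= 0 = 0.00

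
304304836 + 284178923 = 588483759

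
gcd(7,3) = 1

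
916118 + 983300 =1899418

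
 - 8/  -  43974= 4/21987 = 0.00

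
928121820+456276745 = 1384398565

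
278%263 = 15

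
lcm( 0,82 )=0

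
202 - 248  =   - 46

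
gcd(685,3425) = 685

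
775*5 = 3875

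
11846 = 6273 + 5573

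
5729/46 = 5729/46 =124.54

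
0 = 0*25768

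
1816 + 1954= 3770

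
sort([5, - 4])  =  [ - 4, 5]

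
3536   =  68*52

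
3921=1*3921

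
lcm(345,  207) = 1035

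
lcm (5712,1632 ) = 11424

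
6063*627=3801501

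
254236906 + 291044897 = 545281803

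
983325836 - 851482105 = 131843731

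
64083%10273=2445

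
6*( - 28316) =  - 169896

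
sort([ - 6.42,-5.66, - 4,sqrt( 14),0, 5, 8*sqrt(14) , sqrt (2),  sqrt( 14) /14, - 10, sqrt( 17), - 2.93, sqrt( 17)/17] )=[- 10, - 6.42, - 5.66, - 4, - 2.93 , 0, sqrt( 17)/17, sqrt( 14)/14, sqrt(2)  ,  sqrt(14), sqrt( 17), 5, 8* sqrt( 14)]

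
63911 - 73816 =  - 9905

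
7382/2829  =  7382/2829 =2.61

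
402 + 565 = 967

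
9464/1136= 1183/142= 8.33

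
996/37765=12/455 = 0.03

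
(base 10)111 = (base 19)5g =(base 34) 39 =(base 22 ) 51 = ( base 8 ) 157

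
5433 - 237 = 5196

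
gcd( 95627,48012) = 1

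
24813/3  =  8271 = 8271.00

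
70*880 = 61600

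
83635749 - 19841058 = 63794691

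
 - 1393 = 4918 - 6311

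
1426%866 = 560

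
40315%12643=2386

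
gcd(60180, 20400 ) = 1020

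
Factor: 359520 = 2^5*3^1*5^1*7^1*107^1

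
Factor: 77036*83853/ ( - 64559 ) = - 587245428/5869 =-2^2*3^2*7^1*11^2 * 5869^(-1 )*19259^1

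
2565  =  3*855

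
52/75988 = 13/18997 =0.00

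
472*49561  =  23392792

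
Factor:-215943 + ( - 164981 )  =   - 2^2*95231^1 = - 380924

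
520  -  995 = - 475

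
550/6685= 110/1337 = 0.08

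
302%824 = 302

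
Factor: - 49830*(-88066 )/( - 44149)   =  -2^2*3^1 * 5^1*7^(-2)*11^2 *17^( -1 )* 53^(-1 )*151^1 * 4003^1=-4388328780/44149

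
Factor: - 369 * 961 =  - 3^2  *  31^2* 41^1 = - 354609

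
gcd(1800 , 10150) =50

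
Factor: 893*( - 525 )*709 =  - 3^1*5^2*7^1*19^1*47^1 * 709^1  =  - 332396925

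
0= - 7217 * 0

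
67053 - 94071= - 27018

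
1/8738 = 1/8738 = 0.00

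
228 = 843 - 615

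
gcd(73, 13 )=1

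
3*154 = 462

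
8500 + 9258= 17758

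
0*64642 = 0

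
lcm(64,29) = 1856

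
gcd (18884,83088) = 4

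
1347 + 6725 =8072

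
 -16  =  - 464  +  448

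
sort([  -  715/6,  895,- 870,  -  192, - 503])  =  [ - 870,-503, - 192,-715/6, 895 ]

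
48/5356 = 12/1339 = 0.01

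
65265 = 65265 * 1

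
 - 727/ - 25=29+ 2/25 = 29.08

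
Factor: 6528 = 2^7*3^1*17^1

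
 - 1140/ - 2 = 570 + 0/1 = 570.00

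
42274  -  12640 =29634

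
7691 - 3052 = 4639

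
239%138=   101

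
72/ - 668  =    -  1+149/167 = - 0.11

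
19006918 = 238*79861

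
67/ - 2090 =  - 1 + 2023/2090 = - 0.03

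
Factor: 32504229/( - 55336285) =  - 3^2*5^( - 1 )*167^(  -  1 )*317^1 *11393^1 * 66271^( - 1)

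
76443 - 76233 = 210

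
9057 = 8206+851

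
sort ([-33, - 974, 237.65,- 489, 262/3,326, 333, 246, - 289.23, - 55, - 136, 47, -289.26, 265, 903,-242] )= [ - 974, - 489, -289.26, - 289.23 , - 242, - 136,  -  55,-33, 47, 262/3,237.65, 246,  265, 326 , 333, 903 ] 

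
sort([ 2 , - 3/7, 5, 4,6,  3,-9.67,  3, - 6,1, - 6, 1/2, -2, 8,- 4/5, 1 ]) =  [ - 9.67, - 6, - 6 , - 2, - 4/5 , - 3/7,1/2,1,1, 2,3, 3,4,5, 6, 8]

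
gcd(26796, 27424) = 4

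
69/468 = 23/156 = 0.15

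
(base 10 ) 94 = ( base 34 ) 2Q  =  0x5e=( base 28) 3a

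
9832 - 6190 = 3642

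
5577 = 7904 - 2327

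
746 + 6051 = 6797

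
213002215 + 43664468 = 256666683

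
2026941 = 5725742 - 3698801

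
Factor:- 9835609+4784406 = -5051203 = - 37^1*136519^1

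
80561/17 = 80561/17 = 4738.88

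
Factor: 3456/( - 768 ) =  - 2^( - 1)*3^2 =-9/2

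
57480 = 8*7185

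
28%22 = 6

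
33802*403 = 13622206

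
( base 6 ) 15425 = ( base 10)2537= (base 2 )100111101001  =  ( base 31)2JQ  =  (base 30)2oh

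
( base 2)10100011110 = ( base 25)22a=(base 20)35A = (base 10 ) 1310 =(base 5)20220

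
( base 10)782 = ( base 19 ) 233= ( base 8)1416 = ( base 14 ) 3dc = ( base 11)651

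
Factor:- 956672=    - 2^8*37^1 *101^1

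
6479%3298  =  3181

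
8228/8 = 2057/2 = 1028.50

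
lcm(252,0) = 0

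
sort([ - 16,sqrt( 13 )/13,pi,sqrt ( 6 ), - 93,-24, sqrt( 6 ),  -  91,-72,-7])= [ - 93 , - 91, - 72, - 24 , - 16, - 7, sqrt( 13)/13, sqrt( 6),sqrt (6 ), pi]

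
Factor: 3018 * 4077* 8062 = 99197959932 = 2^2 * 3^4 * 29^1 * 139^1*151^1*503^1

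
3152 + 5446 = 8598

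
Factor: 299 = 13^1 * 23^1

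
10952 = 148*74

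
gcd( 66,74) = 2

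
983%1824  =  983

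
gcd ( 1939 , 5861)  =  1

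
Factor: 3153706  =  2^1*43^1*36671^1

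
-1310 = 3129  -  4439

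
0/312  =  0  =  0.00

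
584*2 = 1168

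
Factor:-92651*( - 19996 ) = 1852649396= 2^2*13^1*4999^1*7127^1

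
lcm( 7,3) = 21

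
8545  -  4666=3879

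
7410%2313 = 471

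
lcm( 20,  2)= 20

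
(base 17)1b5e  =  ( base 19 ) 13d2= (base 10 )8191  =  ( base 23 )FB3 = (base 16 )1fff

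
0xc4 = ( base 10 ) 196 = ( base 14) 100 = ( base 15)D1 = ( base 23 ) 8c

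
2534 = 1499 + 1035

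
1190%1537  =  1190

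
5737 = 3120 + 2617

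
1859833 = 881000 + 978833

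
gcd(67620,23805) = 345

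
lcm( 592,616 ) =45584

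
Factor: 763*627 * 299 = 143041899 = 3^1*7^1* 11^1*13^1*19^1*23^1*109^1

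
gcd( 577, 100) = 1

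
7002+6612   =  13614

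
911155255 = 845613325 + 65541930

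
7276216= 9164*794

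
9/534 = 3/178 = 0.02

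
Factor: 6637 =6637^1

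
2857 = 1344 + 1513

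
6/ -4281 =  - 1  +  1425/1427 = - 0.00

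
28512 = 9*3168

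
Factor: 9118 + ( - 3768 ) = 2^1*5^2*107^1=5350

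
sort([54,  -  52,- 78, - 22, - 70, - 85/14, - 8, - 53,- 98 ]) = [ - 98,- 78, - 70, - 53,  -  52, - 22, - 8, - 85/14,54]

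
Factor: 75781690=2^1*5^1*19^1*  67^1*5953^1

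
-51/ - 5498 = 51/5498 = 0.01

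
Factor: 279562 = 2^1*113^1*1237^1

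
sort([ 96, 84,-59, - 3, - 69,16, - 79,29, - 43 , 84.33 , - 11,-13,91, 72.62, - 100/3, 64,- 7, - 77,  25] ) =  [- 79, - 77, - 69,  -  59, - 43,-100/3, - 13, - 11 , - 7, - 3,16, 25,  29, 64,72.62, 84, 84.33, 91, 96] 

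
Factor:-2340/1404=-3^(-1 )*5^1 = -  5/3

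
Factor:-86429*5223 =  - 451418667 = - 3^1*7^1*1741^1*12347^1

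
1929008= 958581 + 970427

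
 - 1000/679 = -2+358/679 = -1.47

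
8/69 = 8/69 =0.12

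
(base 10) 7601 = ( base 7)31106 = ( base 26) b69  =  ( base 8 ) 16661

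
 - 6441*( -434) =2795394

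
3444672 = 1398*2464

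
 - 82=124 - 206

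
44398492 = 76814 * 578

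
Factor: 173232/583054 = 2^3*3^3*727^ ( - 1)=216/727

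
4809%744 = 345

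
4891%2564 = 2327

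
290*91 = 26390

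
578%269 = 40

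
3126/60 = 52 + 1/10= 52.10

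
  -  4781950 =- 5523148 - -741198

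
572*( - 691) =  - 395252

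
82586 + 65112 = 147698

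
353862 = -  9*( - 39318)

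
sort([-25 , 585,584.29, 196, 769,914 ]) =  [ - 25 , 196,584.29,585, 769,  914 ] 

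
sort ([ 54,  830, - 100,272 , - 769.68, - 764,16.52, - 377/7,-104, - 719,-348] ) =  [ - 769.68, - 764,- 719 ,-348, - 104, - 100, - 377/7,16.52 , 54, 272,830] 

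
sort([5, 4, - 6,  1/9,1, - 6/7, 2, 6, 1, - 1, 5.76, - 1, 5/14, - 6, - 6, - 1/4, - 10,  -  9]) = [ - 10,-9, - 6, - 6, - 6, - 1, - 1, - 6/7, - 1/4, 1/9,5/14, 1, 1, 2, 4, 5,5.76, 6]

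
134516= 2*67258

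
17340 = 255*68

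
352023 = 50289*7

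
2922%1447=28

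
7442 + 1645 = 9087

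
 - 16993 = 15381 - 32374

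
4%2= 0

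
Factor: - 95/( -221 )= 5^1*13^ (-1)*17^( - 1)*19^1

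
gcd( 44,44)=44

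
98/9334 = 49/4667 = 0.01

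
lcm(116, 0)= 0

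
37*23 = 851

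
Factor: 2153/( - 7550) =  - 2^( - 1)*5^ ( - 2) * 151^( - 1) * 2153^1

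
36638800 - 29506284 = 7132516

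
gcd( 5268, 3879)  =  3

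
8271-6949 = 1322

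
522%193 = 136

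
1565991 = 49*31959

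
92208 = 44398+47810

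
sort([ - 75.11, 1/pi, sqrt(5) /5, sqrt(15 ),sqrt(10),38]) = [-75.11, 1/pi , sqrt(5)/5,sqrt ( 10 ) , sqrt( 15 ) , 38]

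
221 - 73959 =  - 73738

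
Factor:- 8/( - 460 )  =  2^1 * 5^( - 1 )*23^ (-1 )  =  2/115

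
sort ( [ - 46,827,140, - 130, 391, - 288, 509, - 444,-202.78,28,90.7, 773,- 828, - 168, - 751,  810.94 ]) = [ - 828, - 751,- 444, - 288, - 202.78, - 168, - 130, - 46, 28,90.7, 140, 391, 509,773,810.94, 827]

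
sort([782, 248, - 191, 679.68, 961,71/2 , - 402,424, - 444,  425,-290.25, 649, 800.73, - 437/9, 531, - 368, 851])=[ - 444, - 402, - 368, - 290.25, - 191, - 437/9, 71/2, 248, 424,425,531, 649, 679.68 , 782, 800.73,851,961]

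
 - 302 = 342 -644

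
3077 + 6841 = 9918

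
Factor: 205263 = 3^2*22807^1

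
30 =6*5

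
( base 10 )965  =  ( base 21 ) 23K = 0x3c5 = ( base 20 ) 285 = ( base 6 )4245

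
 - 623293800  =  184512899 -807806699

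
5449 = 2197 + 3252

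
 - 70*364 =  - 25480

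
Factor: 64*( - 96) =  - 6144 = -2^11*3^1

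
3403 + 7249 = 10652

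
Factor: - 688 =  - 2^4*43^1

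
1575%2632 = 1575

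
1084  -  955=129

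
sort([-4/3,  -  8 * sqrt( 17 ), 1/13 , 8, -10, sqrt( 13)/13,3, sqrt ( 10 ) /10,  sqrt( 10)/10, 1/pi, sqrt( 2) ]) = [-8*sqrt( 17 ),-10,-4/3,1/13,  sqrt( 13)/13, sqrt( 10) /10,sqrt ( 10)/10, 1/pi,  sqrt( 2 ),3,8]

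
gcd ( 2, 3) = 1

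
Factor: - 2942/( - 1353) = 2^1 * 3^(-1) * 11^( - 1)*41^( - 1 )*1471^1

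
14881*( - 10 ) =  - 148810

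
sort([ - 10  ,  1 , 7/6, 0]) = [  -  10, 0,  1, 7/6]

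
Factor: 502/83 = 2^1*83^( - 1) * 251^1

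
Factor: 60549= 3^1 * 20183^1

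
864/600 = 36/25 =1.44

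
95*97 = 9215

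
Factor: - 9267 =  - 3^1*3089^1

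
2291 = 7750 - 5459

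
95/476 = 95/476=0.20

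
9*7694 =69246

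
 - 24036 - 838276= - 862312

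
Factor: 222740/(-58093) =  - 2^2 * 5^1*37^1*193^( - 1) =- 740/193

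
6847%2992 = 863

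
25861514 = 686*37699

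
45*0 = 0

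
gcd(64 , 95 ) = 1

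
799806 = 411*1946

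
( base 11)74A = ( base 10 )901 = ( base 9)1211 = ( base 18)2E1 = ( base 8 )1605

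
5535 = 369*15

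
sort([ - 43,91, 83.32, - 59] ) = [-59 , - 43,  83.32,91] 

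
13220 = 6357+6863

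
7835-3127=4708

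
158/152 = 79/76  =  1.04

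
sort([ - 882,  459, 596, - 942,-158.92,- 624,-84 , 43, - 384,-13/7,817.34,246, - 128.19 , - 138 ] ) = [ - 942,  -  882,-624, - 384, - 158.92, - 138, - 128.19 , - 84, - 13/7, 43, 246,  459,596,817.34 ]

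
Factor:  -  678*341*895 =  - 2^1*3^1 * 5^1*11^1*31^1*113^1*179^1 = - 206922210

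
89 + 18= 107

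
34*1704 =57936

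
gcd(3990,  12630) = 30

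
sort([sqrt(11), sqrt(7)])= [ sqrt ( 7)  ,  sqrt (11) ]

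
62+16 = 78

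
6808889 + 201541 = 7010430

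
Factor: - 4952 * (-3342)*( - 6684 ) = -2^6*3^2 *557^2*619^1 = - 110617419456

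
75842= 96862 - 21020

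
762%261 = 240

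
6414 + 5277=11691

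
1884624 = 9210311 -7325687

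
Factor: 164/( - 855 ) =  -2^2*3^( - 2 )*5^(-1 )*19^(-1)*41^1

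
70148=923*76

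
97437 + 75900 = 173337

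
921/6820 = 921/6820= 0.14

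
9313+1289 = 10602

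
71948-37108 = 34840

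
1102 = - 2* ( - 551 )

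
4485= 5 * 897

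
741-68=673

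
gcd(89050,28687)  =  1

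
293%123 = 47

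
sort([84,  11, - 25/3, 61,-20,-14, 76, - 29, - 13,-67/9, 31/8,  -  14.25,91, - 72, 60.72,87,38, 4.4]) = [ - 72, - 29, - 20, - 14.25,- 14,  -  13,- 25/3, - 67/9, 31/8, 4.4, 11,38 , 60.72,61, 76,84,87, 91 ] 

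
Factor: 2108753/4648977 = 110987/244683 = 3^ ( - 2 )*31^( - 1 ) * 41^1*877^(-1) * 2707^1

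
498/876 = 83/146 = 0.57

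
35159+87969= 123128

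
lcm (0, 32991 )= 0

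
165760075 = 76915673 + 88844402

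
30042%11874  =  6294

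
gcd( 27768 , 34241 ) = 1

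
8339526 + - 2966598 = 5372928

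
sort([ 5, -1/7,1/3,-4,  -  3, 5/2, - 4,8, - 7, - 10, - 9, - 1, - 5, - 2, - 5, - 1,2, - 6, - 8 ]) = [ - 10,- 9, - 8, - 7, - 6, - 5, - 5, - 4, - 4,-3,-2,-1, - 1, - 1/7,1/3,2, 5/2,5,8]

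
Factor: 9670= 2^1 * 5^1*967^1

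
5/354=5/354 = 0.01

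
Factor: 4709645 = 5^1*941929^1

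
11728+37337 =49065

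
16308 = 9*1812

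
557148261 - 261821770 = 295326491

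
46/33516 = 23/16758 = 0.00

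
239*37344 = 8925216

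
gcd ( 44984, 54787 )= 1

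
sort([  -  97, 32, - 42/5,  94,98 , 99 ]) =[ - 97, - 42/5, 32 , 94,98,99]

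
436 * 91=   39676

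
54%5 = 4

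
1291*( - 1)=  - 1291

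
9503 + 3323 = 12826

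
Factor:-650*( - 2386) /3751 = 2^2*5^2*11^( - 2 )*13^1*31^(-1 )*1193^1 = 1550900/3751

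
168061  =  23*7307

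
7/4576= 7/4576 = 0.00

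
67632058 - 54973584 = 12658474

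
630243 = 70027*9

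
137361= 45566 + 91795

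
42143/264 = 159 + 167/264   =  159.63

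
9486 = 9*1054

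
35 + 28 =63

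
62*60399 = 3744738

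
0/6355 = 0 = 0.00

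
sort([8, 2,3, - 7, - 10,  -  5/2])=[-10, - 7,-5/2,  2 , 3, 8]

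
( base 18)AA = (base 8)276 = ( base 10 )190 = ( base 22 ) 8e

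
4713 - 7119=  - 2406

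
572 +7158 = 7730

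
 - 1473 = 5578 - 7051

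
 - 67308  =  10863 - 78171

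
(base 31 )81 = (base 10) 249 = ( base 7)504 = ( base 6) 1053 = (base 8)371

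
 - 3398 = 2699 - 6097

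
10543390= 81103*130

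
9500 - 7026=2474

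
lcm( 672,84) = 672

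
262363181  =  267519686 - 5156505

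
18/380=9/190 = 0.05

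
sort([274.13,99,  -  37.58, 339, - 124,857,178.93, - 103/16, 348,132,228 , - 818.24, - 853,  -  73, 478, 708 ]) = [ - 853 , - 818.24, - 124, - 73,- 37.58, - 103/16,99 , 132,178.93,228,274.13,339,348, 478, 708, 857 ]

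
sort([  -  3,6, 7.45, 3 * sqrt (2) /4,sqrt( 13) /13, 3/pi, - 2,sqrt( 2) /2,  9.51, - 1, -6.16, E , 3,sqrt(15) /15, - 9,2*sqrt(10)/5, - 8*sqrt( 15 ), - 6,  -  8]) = [ - 8*sqrt( 15 ), - 9, - 8, - 6.16, -6 , - 3,-2,-1, sqrt( 15 ) /15,sqrt( 13) /13, sqrt( 2)/2 , 3/pi,3*sqrt(2)/4,2*sqrt(10)/5,  E,3,6,7.45, 9.51 ]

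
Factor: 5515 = 5^1*1103^1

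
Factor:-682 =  - 2^1*11^1*31^1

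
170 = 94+76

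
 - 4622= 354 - 4976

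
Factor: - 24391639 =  - 29^1*841091^1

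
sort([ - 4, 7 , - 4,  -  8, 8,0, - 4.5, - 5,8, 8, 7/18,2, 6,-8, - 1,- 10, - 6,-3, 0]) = [ - 10, - 8, -8, - 6, - 5, - 4.5 , - 4, - 4, - 3, - 1, 0, 0, 7/18, 2, 6, 7, 8,8, 8 ]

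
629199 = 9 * 69911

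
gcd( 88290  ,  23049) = 9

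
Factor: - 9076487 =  - 7^1*17^1 * 89^1*857^1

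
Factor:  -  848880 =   -  2^4*3^4*5^1 * 131^1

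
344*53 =18232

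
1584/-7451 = -1584/7451 = - 0.21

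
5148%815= 258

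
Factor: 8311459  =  13^1*457^1 * 1399^1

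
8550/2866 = 2 + 1409/1433 = 2.98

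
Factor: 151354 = 2^1*7^1*19^1*569^1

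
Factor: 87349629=3^1 *29116543^1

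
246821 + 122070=368891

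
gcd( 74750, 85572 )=2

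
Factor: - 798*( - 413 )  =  2^1*3^1*7^2*19^1*59^1 = 329574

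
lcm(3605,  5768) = 28840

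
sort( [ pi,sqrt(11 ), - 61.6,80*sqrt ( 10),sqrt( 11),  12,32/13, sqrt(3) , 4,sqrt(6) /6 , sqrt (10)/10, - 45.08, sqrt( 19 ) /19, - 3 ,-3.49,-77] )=[ - 77,-61.6, - 45.08, - 3.49,-3,sqrt(19)/19,sqrt( 10 )/10  ,  sqrt(6)/6,sqrt( 3),  32/13 , pi,  sqrt(11),sqrt(11), 4 , 12, 80*sqrt(10 ) ]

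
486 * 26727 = 12989322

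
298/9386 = 149/4693 = 0.03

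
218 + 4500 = 4718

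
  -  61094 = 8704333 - 8765427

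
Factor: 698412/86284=429/53 = 3^1*11^1*13^1 *53^( - 1)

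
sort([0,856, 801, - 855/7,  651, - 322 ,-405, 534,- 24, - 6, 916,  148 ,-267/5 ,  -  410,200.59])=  [ - 410,-405, - 322,-855/7,- 267/5, - 24, - 6,0,  148 , 200.59, 534, 651 , 801, 856, 916 ]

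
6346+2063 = 8409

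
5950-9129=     -  3179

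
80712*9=726408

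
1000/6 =166 + 2/3 = 166.67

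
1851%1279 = 572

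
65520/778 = 32760/389 = 84.22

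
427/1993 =427/1993 = 0.21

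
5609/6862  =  5609/6862 = 0.82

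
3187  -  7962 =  - 4775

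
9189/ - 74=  - 9189/74 = - 124.18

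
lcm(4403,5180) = 88060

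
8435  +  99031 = 107466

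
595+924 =1519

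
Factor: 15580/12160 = 2^( - 5 )*41^1= 41/32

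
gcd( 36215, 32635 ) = 5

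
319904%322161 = 319904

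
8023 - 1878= 6145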